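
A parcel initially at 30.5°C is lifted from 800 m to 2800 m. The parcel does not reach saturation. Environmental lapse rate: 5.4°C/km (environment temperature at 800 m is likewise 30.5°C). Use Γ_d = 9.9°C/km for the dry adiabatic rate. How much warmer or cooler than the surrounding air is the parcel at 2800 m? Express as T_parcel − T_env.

Parcel:
  Dry to 2800 m: -9.9 × 2 km = -19.8°C, so T = 10.7°C.
Environment:
  Environment to 2800 m: -5.4 × 2 km = -10.8°C, so T = 19.7°C.
T_parcel − T_env = 10.7 − 19.7 = -9°C

-9°C (parcel cooler than environment)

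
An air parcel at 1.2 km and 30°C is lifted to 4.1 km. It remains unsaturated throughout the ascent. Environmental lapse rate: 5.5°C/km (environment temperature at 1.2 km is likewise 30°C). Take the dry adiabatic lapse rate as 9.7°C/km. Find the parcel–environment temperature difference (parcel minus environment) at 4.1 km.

Parcel:
  1200 → 4100 m (dry, 9.7°C/km): ΔT = -9.7 × 2.9 = -28.13°C → T = 1.87°C
Environment:
  1200 → 4100 m (environment, 5.5°C/km): ΔT = -5.5 × 2.9 = -15.95°C → T = 14.05°C
T_parcel − T_env = 1.87 − 14.05 = -12.18°C

-12.18°C (parcel cooler than environment)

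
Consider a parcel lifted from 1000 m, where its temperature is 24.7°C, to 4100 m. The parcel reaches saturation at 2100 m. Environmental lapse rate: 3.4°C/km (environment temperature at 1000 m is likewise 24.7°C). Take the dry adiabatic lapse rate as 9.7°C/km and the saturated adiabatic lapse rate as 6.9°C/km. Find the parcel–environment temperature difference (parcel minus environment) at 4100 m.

Parcel:
  1000 → 2100 m (dry, 9.7°C/km): ΔT = -9.7 × 1.1 = -10.67°C → T = 14.03°C
  2100 → 4100 m (saturated, 6.9°C/km): ΔT = -6.9 × 2 = -13.8°C → T = 0.23°C
Environment:
  1000 → 4100 m (environment, 3.4°C/km): ΔT = -3.4 × 3.1 = -10.54°C → T = 14.16°C
T_parcel − T_env = 0.23 − 14.16 = -13.93°C

-13.93°C (parcel cooler than environment)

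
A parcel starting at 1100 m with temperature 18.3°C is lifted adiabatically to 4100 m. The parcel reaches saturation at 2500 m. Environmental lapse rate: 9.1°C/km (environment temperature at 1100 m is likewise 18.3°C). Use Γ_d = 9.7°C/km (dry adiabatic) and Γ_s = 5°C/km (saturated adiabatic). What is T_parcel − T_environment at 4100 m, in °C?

Parcel:
  Dry to 2500 m: -9.7 × 1.4 km = -13.58°C, so T = 4.72°C.
  Saturated to 4100 m: -5 × 1.6 km = -8°C, so T = -3.28°C.
Environment:
  Environment to 4100 m: -9.1 × 3 km = -27.3°C, so T = -9°C.
T_parcel − T_env = -3.28 − (-9) = +5.72°C

+5.72°C (parcel warmer than environment)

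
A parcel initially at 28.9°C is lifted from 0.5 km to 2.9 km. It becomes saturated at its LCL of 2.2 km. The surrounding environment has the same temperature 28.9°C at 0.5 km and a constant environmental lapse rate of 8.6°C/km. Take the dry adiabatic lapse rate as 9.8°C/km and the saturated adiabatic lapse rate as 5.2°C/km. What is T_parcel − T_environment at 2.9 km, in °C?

+0.34°C (parcel warmer than environment)

Parcel:
  From 500 m to 2200 m (dry): cools by 9.8 × 1.7 = 16.66°C, giving 12.24°C.
  From 2200 m to 2900 m (saturated): cools by 5.2 × 0.7 = 3.64°C, giving 8.6°C.
Environment:
  From 500 m to 2900 m (environment): cools by 8.6 × 2.4 = 20.64°C, giving 8.26°C.
T_parcel − T_env = 8.6 − 8.26 = +0.34°C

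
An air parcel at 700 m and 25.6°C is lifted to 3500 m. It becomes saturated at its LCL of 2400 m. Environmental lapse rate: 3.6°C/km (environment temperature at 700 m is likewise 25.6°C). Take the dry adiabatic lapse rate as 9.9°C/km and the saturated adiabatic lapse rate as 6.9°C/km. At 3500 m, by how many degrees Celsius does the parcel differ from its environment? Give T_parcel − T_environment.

Parcel:
  From 700 m to 2400 m (dry): cools by 9.9 × 1.7 = 16.83°C, giving 8.77°C.
  From 2400 m to 3500 m (saturated): cools by 6.9 × 1.1 = 7.59°C, giving 1.18°C.
Environment:
  From 700 m to 3500 m (environment): cools by 3.6 × 2.8 = 10.08°C, giving 15.52°C.
T_parcel − T_env = 1.18 − 15.52 = -14.34°C

-14.34°C (parcel cooler than environment)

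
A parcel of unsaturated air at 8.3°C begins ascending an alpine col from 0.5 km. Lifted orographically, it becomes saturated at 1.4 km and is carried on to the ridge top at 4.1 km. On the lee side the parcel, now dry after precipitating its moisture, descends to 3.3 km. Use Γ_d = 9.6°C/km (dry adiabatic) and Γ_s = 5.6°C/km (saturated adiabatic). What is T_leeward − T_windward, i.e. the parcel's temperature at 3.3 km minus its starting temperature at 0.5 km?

-16.08°C

Dry to 1400 m: -9.6 × 0.9 km = -8.64°C, so T = -0.34°C.
Saturated to 4100 m: -5.6 × 2.7 km = -15.12°C, so T = -15.46°C.
Dry descent to 3300 m: +9.6 × 0.8 km = +7.68°C, so T = -7.78°C.
Net change vs windward start: -7.78 − 8.3 = -16.08°C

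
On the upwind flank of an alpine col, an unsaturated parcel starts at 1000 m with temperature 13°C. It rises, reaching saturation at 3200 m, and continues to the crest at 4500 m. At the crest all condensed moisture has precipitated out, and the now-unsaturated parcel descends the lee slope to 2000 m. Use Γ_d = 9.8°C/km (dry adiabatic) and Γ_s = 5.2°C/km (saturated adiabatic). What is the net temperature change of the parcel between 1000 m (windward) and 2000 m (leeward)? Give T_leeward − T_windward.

-3.82°C

1000–3200 m, dry: Δz = 2.2 km ⇒ ΔT = -21.56°C; T = -8.56°C
3200–4500 m, saturated: Δz = 1.3 km ⇒ ΔT = -6.76°C; T = -15.32°C
4500–2000 m, dry descent: Δz = 2.5 km ⇒ ΔT = +24.5°C; T = 9.18°C
Net change vs windward start: 9.18 − 13 = -3.82°C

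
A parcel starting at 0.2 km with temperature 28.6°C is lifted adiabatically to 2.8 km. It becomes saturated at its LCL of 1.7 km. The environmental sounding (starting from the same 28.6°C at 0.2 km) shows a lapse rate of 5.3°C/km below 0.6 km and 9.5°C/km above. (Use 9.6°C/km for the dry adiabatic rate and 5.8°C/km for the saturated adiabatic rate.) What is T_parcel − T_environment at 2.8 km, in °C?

Parcel:
  Dry to 1700 m: -9.6 × 1.5 km = -14.4°C, so T = 14.2°C.
  Saturated to 2800 m: -5.8 × 1.1 km = -6.38°C, so T = 7.82°C.
Environment:
  Environment, lower layer to 600 m: -5.3 × 0.4 km = -2.12°C, so T = 26.48°C.
  Environment, upper layer to 2800 m: -9.5 × 2.2 km = -20.9°C, so T = 5.58°C.
T_parcel − T_env = 7.82 − 5.58 = +2.24°C

+2.24°C (parcel warmer than environment)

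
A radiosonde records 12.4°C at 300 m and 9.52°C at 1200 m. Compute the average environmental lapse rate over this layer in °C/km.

Γ = −ΔT/Δz = (12.4 − 9.52) / (1200 − 300) m
  = 2.88°C / 0.9 km = 3.2°C/km

3.2°C/km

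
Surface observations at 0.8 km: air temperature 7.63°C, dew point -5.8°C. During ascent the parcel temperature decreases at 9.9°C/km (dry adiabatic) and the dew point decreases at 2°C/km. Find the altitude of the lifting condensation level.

T and T_d converge at 9.9 − 2 = 7.9°C per km
Height above start = (7.63 − (-5.8)) / 7.9 = 1.7 km
LCL altitude = 800 m + 1700 m = 2500 m

2.5 km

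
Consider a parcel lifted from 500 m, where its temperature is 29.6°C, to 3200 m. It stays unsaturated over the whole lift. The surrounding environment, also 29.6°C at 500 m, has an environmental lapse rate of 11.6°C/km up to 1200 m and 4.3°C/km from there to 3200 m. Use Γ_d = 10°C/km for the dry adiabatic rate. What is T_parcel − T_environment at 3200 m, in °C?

Parcel:
  Dry to 3200 m: -10 × 2.7 km = -27°C, so T = 2.6°C.
Environment:
  Environment, lower layer to 1200 m: -11.6 × 0.7 km = -8.12°C, so T = 21.48°C.
  Environment, upper layer to 3200 m: -4.3 × 2 km = -8.6°C, so T = 12.88°C.
T_parcel − T_env = 2.6 − 12.88 = -10.28°C

-10.28°C (parcel cooler than environment)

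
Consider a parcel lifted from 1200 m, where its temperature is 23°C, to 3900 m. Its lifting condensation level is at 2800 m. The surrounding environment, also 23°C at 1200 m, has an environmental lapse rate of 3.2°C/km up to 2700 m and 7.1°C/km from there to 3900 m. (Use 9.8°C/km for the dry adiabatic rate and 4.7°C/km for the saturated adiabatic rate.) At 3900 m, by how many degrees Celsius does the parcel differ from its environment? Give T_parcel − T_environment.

Parcel:
  Dry to 2800 m: -9.8 × 1.6 km = -15.68°C, so T = 7.32°C.
  Saturated to 3900 m: -4.7 × 1.1 km = -5.17°C, so T = 2.15°C.
Environment:
  Environment, lower layer to 2700 m: -3.2 × 1.5 km = -4.8°C, so T = 18.2°C.
  Environment, upper layer to 3900 m: -7.1 × 1.2 km = -8.52°C, so T = 9.68°C.
T_parcel − T_env = 2.15 − 9.68 = -7.53°C

-7.53°C (parcel cooler than environment)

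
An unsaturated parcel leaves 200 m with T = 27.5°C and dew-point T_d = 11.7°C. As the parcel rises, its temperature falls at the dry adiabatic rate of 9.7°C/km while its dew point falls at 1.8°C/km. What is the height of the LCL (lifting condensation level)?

T and T_d converge at 9.7 − 1.8 = 7.9°C per km
Height above start = (27.5 − 11.7) / 7.9 = 2 km
LCL altitude = 200 m + 2000 m = 2200 m

2200 m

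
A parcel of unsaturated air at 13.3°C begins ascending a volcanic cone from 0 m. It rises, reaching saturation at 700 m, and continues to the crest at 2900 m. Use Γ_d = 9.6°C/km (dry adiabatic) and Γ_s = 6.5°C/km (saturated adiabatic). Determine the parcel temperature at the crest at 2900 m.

-7.72°C

From 0 m to 700 m (dry): cools by 9.6 × 0.7 = 6.72°C, giving 6.58°C.
From 700 m to 2900 m (saturated): cools by 6.5 × 2.2 = 14.3°C, giving -7.72°C.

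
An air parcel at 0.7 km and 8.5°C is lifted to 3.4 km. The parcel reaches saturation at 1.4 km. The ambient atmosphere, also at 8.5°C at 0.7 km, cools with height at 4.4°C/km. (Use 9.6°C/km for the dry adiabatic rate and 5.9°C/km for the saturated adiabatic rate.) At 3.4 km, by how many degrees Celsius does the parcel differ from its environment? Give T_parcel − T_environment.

-6.64°C (parcel cooler than environment)

Parcel:
  700 → 1400 m (dry, 9.6°C/km): ΔT = -9.6 × 0.7 = -6.72°C → T = 1.78°C
  1400 → 3400 m (saturated, 5.9°C/km): ΔT = -5.9 × 2 = -11.8°C → T = -10.02°C
Environment:
  700 → 3400 m (environment, 4.4°C/km): ΔT = -4.4 × 2.7 = -11.88°C → T = -3.38°C
T_parcel − T_env = -10.02 − (-3.38) = -6.64°C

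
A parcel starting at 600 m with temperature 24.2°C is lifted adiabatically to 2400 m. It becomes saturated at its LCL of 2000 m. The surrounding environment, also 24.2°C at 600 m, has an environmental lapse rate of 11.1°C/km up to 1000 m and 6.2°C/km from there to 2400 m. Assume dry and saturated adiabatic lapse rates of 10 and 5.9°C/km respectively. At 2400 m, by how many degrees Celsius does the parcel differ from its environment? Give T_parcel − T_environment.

Parcel:
  600–2000 m, dry: Δz = 1.4 km ⇒ ΔT = -14°C; T = 10.2°C
  2000–2400 m, saturated: Δz = 0.4 km ⇒ ΔT = -2.36°C; T = 7.84°C
Environment:
  600–1000 m, environment, lower layer: Δz = 0.4 km ⇒ ΔT = -4.44°C; T = 19.76°C
  1000–2400 m, environment, upper layer: Δz = 1.4 km ⇒ ΔT = -8.68°C; T = 11.08°C
T_parcel − T_env = 7.84 − 11.08 = -3.24°C

-3.24°C (parcel cooler than environment)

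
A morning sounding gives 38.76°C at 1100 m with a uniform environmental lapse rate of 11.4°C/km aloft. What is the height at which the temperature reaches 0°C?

Height above start = (38.76 − 0) / 11.4 = 3.4 km
Altitude = 1100 m + 3400 m = 4500 m

4500 m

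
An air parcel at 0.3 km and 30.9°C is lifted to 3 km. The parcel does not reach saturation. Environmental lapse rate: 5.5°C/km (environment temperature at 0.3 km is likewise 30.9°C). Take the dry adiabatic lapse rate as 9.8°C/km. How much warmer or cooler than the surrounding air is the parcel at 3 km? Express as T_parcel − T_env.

Parcel:
  300–3000 m, dry: Δz = 2.7 km ⇒ ΔT = -26.46°C; T = 4.44°C
Environment:
  300–3000 m, environment: Δz = 2.7 km ⇒ ΔT = -14.85°C; T = 16.05°C
T_parcel − T_env = 4.44 − 16.05 = -11.61°C

-11.61°C (parcel cooler than environment)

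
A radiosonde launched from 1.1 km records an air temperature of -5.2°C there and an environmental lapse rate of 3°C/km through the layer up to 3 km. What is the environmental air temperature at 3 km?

-10.9°C

Environmental to 3000 m: -3 × 1.9 km = -5.7°C, so T = -10.9°C.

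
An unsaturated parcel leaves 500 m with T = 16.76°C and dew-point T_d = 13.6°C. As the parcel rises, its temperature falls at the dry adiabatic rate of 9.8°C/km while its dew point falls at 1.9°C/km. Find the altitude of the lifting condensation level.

T and T_d converge at 9.8 − 1.9 = 7.9°C per km
Height above start = (16.76 − 13.6) / 7.9 = 0.4 km
LCL altitude = 500 m + 400 m = 900 m

900 m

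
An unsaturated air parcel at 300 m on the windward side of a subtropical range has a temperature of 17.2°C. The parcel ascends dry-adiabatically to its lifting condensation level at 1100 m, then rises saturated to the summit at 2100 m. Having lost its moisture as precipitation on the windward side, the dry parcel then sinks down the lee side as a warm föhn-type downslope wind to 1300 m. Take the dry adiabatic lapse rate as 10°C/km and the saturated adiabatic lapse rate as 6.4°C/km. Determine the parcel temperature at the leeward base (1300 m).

10.8°C

300 → 1100 m (dry, 10°C/km): ΔT = -10 × 0.8 = -8°C → T = 9.2°C
1100 → 2100 m (saturated, 6.4°C/km): ΔT = -6.4 × 1 = -6.4°C → T = 2.8°C
2100 → 1300 m (dry descent, 10°C/km): ΔT = +10 × 0.8 = +8°C → T = 10.8°C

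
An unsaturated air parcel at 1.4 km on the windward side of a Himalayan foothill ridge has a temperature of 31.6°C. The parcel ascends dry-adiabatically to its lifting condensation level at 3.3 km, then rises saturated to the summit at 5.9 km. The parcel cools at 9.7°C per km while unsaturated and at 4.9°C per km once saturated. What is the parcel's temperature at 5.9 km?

From 1400 m to 3300 m (dry): cools by 9.7 × 1.9 = 18.43°C, giving 13.17°C.
From 3300 m to 5900 m (saturated): cools by 4.9 × 2.6 = 12.74°C, giving 0.43°C.

0.43°C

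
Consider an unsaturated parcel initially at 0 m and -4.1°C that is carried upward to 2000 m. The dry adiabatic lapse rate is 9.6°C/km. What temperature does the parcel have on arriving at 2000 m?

0–2000 m, dry adiabatic: Δz = 2 km ⇒ ΔT = -19.2°C; T = -23.3°C

-23.3°C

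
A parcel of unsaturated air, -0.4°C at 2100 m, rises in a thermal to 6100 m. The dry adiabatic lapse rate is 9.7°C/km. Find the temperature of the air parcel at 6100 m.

From 2100 m to 6100 m (dry adiabatic): cools by 9.7 × 4 = 38.8°C, giving -39.2°C.

-39.2°C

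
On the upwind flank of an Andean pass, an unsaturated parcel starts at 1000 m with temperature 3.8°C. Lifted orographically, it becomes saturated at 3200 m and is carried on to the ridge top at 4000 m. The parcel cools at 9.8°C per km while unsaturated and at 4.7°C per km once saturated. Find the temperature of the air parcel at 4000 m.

-21.52°C

Dry to 3200 m: -9.8 × 2.2 km = -21.56°C, so T = -17.76°C.
Saturated to 4000 m: -4.7 × 0.8 km = -3.76°C, so T = -21.52°C.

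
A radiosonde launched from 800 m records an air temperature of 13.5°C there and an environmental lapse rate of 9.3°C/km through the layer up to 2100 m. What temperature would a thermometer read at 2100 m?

800–2100 m, environmental: Δz = 1.3 km ⇒ ΔT = -12.09°C; T = 1.41°C

1.41°C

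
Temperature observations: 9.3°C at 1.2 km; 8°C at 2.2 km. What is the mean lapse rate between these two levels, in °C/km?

1.3°C/km

Γ = −ΔT/Δz = (9.3 − 8) / (2200 − 1200) m
  = 1.3°C / 1 km = 1.3°C/km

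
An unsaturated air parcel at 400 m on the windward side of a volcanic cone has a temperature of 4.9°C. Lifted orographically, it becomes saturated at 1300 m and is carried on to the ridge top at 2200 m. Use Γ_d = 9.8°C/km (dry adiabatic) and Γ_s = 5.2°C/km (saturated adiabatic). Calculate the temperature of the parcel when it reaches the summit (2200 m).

-8.6°C

400 → 1300 m (dry, 9.8°C/km): ΔT = -9.8 × 0.9 = -8.82°C → T = -3.92°C
1300 → 2200 m (saturated, 5.2°C/km): ΔT = -5.2 × 0.9 = -4.68°C → T = -8.6°C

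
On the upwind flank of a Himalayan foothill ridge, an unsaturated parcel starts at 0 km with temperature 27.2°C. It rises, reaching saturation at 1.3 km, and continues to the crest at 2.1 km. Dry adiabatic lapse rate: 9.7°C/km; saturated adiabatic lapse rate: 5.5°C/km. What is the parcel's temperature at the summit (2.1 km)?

10.19°C

Dry to 1300 m: -9.7 × 1.3 km = -12.61°C, so T = 14.59°C.
Saturated to 2100 m: -5.5 × 0.8 km = -4.4°C, so T = 10.19°C.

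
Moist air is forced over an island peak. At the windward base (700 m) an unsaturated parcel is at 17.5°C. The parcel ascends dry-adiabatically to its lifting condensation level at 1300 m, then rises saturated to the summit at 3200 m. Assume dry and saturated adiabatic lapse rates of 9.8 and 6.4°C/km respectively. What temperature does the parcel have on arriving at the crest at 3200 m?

700–1300 m, dry: Δz = 0.6 km ⇒ ΔT = -5.88°C; T = 11.62°C
1300–3200 m, saturated: Δz = 1.9 km ⇒ ΔT = -12.16°C; T = -0.54°C

-0.54°C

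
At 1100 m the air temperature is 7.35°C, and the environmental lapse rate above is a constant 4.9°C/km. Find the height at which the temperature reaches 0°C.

2600 m

Height above start = (7.35 − 0) / 4.9 = 1.5 km
Altitude = 1100 m + 1500 m = 2600 m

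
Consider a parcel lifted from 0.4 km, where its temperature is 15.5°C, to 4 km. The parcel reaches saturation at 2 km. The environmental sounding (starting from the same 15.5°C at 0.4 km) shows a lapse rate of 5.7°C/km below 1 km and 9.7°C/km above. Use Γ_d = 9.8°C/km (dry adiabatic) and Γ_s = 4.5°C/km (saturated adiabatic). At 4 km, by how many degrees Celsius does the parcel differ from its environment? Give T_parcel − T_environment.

+7.84°C (parcel warmer than environment)

Parcel:
  400–2000 m, dry: Δz = 1.6 km ⇒ ΔT = -15.68°C; T = -0.18°C
  2000–4000 m, saturated: Δz = 2 km ⇒ ΔT = -9°C; T = -9.18°C
Environment:
  400–1000 m, environment, lower layer: Δz = 0.6 km ⇒ ΔT = -3.42°C; T = 12.08°C
  1000–4000 m, environment, upper layer: Δz = 3 km ⇒ ΔT = -29.1°C; T = -17.02°C
T_parcel − T_env = -9.18 − (-17.02) = +7.84°C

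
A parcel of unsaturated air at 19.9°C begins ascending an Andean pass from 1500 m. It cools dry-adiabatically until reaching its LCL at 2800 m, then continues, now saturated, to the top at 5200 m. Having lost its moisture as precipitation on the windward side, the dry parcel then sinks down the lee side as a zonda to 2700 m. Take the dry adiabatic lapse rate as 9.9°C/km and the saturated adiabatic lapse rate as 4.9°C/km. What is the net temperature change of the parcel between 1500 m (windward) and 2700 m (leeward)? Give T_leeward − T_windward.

+0.12°C

Dry to 2800 m: -9.9 × 1.3 km = -12.87°C, so T = 7.03°C.
Saturated to 5200 m: -4.9 × 2.4 km = -11.76°C, so T = -4.73°C.
Dry descent to 2700 m: +9.9 × 2.5 km = +24.75°C, so T = 20.02°C.
Net change vs windward start: 20.02 − 19.9 = +0.12°C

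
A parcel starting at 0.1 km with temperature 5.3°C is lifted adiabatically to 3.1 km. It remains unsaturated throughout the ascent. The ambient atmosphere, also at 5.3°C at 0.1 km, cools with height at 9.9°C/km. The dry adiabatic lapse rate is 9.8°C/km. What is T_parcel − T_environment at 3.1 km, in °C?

Parcel:
  From 100 m to 3100 m (dry): cools by 9.8 × 3 = 29.4°C, giving -24.1°C.
Environment:
  From 100 m to 3100 m (environment): cools by 9.9 × 3 = 29.7°C, giving -24.4°C.
T_parcel − T_env = -24.1 − (-24.4) = +0.3°C

+0.3°C (parcel warmer than environment)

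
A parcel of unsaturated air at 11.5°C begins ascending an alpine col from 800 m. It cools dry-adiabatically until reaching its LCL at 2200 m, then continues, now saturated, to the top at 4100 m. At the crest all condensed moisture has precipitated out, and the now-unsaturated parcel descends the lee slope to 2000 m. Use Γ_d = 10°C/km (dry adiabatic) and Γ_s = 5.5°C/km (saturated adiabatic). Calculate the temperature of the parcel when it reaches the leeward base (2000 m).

800 → 2200 m (dry, 10°C/km): ΔT = -10 × 1.4 = -14°C → T = -2.5°C
2200 → 4100 m (saturated, 5.5°C/km): ΔT = -5.5 × 1.9 = -10.45°C → T = -12.95°C
4100 → 2000 m (dry descent, 10°C/km): ΔT = +10 × 2.1 = +21°C → T = 8.05°C

8.05°C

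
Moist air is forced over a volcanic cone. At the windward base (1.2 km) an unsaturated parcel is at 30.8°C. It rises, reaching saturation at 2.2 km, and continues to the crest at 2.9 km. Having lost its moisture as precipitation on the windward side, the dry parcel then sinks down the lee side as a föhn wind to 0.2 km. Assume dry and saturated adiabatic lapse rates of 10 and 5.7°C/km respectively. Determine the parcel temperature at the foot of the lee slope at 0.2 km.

43.81°C

Dry to 2200 m: -10 × 1 km = -10°C, so T = 20.8°C.
Saturated to 2900 m: -5.7 × 0.7 km = -3.99°C, so T = 16.81°C.
Dry descent to 200 m: +10 × 2.7 km = +27°C, so T = 43.81°C.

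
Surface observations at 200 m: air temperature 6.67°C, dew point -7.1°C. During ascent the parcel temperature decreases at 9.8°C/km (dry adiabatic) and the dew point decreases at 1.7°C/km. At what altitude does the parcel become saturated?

1900 m

T and T_d converge at 9.8 − 1.7 = 8.1°C per km
Height above start = (6.67 − (-7.1)) / 8.1 = 1.7 km
LCL altitude = 200 m + 1700 m = 1900 m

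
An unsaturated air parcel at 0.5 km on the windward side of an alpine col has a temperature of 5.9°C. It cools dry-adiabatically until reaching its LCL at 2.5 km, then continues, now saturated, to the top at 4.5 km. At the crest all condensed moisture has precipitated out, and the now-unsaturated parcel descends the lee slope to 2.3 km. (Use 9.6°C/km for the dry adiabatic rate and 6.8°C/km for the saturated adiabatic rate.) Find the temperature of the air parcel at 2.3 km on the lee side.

-5.78°C

500–2500 m, dry: Δz = 2 km ⇒ ΔT = -19.2°C; T = -13.3°C
2500–4500 m, saturated: Δz = 2 km ⇒ ΔT = -13.6°C; T = -26.9°C
4500–2300 m, dry descent: Δz = 2.2 km ⇒ ΔT = +21.12°C; T = -5.78°C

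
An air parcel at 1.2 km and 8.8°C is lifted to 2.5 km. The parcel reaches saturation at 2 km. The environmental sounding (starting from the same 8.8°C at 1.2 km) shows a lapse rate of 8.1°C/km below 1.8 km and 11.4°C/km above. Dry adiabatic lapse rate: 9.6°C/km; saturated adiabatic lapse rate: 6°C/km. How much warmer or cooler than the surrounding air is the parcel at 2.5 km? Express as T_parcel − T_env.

+2.16°C (parcel warmer than environment)

Parcel:
  From 1200 m to 2000 m (dry): cools by 9.6 × 0.8 = 7.68°C, giving 1.12°C.
  From 2000 m to 2500 m (saturated): cools by 6 × 0.5 = 3°C, giving -1.88°C.
Environment:
  From 1200 m to 1800 m (environment, lower layer): cools by 8.1 × 0.6 = 4.86°C, giving 3.94°C.
  From 1800 m to 2500 m (environment, upper layer): cools by 11.4 × 0.7 = 7.98°C, giving -4.04°C.
T_parcel − T_env = -1.88 − (-4.04) = +2.16°C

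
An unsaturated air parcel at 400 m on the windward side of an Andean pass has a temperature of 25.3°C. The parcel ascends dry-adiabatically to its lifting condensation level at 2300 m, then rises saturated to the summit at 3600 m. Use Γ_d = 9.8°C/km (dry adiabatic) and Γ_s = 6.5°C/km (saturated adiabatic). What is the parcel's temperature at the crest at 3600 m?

From 400 m to 2300 m (dry): cools by 9.8 × 1.9 = 18.62°C, giving 6.68°C.
From 2300 m to 3600 m (saturated): cools by 6.5 × 1.3 = 8.45°C, giving -1.77°C.

-1.77°C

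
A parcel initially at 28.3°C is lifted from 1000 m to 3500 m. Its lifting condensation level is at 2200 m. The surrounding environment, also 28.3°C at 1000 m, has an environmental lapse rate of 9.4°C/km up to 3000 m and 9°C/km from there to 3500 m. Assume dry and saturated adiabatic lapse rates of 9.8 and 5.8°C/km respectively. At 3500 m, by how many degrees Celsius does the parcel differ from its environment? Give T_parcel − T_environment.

Parcel:
  1000 → 2200 m (dry, 9.8°C/km): ΔT = -9.8 × 1.2 = -11.76°C → T = 16.54°C
  2200 → 3500 m (saturated, 5.8°C/km): ΔT = -5.8 × 1.3 = -7.54°C → T = 9°C
Environment:
  1000 → 3000 m (environment, lower layer, 9.4°C/km): ΔT = -9.4 × 2 = -18.8°C → T = 9.5°C
  3000 → 3500 m (environment, upper layer, 9°C/km): ΔT = -9 × 0.5 = -4.5°C → T = 5°C
T_parcel − T_env = 9 − 5 = +4°C

+4°C (parcel warmer than environment)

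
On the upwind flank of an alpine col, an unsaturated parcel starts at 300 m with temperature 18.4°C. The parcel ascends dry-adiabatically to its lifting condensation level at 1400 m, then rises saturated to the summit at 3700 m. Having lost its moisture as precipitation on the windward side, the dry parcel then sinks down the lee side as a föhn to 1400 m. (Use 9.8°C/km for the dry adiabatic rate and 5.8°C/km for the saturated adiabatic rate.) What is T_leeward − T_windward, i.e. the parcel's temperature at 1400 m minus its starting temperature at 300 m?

-1.58°C

Dry to 1400 m: -9.8 × 1.1 km = -10.78°C, so T = 7.62°C.
Saturated to 3700 m: -5.8 × 2.3 km = -13.34°C, so T = -5.72°C.
Dry descent to 1400 m: +9.8 × 2.3 km = +22.54°C, so T = 16.82°C.
Net change vs windward start: 16.82 − 18.4 = -1.58°C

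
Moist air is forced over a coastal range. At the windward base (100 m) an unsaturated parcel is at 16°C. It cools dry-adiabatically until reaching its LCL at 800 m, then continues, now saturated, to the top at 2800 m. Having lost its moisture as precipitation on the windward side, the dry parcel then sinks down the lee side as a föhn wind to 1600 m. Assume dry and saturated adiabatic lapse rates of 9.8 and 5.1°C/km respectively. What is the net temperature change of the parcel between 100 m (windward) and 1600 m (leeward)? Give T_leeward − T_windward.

Dry to 800 m: -9.8 × 0.7 km = -6.86°C, so T = 9.14°C.
Saturated to 2800 m: -5.1 × 2 km = -10.2°C, so T = -1.06°C.
Dry descent to 1600 m: +9.8 × 1.2 km = +11.76°C, so T = 10.7°C.
Net change vs windward start: 10.7 − 16 = -5.3°C

-5.3°C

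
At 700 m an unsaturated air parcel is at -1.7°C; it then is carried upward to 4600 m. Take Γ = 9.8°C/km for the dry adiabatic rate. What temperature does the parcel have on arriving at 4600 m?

From 700 m to 4600 m (dry adiabatic): cools by 9.8 × 3.9 = 38.22°C, giving -39.92°C.

-39.92°C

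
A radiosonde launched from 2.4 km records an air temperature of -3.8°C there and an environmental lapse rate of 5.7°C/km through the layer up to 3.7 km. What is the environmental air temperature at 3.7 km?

-11.21°C

2400 → 3700 m (environmental, 5.7°C/km): ΔT = -5.7 × 1.3 = -7.41°C → T = -11.21°C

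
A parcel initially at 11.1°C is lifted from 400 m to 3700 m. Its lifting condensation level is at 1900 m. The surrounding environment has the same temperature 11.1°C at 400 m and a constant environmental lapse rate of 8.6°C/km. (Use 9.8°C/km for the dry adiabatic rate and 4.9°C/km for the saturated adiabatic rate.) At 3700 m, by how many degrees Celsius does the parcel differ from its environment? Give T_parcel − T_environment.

Parcel:
  400–1900 m, dry: Δz = 1.5 km ⇒ ΔT = -14.7°C; T = -3.6°C
  1900–3700 m, saturated: Δz = 1.8 km ⇒ ΔT = -8.82°C; T = -12.42°C
Environment:
  400–3700 m, environment: Δz = 3.3 km ⇒ ΔT = -28.38°C; T = -17.28°C
T_parcel − T_env = -12.42 − (-17.28) = +4.86°C

+4.86°C (parcel warmer than environment)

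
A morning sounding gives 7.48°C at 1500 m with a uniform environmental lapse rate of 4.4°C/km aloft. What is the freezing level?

Height above start = (7.48 − 0) / 4.4 = 1.7 km
Altitude = 1500 m + 1700 m = 3200 m

3200 m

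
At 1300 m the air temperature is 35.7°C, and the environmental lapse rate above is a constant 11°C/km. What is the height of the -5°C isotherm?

Height above start = (35.7 − (-5)) / 11 = 3.7 km
Altitude = 1300 m + 3700 m = 5000 m

5000 m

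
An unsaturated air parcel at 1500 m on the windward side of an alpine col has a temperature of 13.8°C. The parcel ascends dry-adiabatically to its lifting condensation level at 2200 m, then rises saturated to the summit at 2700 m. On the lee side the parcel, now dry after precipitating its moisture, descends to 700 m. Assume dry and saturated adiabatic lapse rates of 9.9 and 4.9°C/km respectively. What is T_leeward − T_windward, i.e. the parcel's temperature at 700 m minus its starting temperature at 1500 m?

1500–2200 m, dry: Δz = 0.7 km ⇒ ΔT = -6.93°C; T = 6.87°C
2200–2700 m, saturated: Δz = 0.5 km ⇒ ΔT = -2.45°C; T = 4.42°C
2700–700 m, dry descent: Δz = 2 km ⇒ ΔT = +19.8°C; T = 24.22°C
Net change vs windward start: 24.22 − 13.8 = +10.42°C

+10.42°C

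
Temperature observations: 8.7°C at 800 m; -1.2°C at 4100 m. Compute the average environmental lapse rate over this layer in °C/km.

3°C/km

Γ = −ΔT/Δz = (8.7 − (-1.2)) / (4100 − 800) m
  = 9.9°C / 3.3 km = 3°C/km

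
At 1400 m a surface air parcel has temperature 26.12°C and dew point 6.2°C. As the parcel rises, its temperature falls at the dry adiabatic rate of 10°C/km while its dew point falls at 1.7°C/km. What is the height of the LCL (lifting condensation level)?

T and T_d converge at 10 − 1.7 = 8.3°C per km
Height above start = (26.12 − 6.2) / 8.3 = 2.4 km
LCL altitude = 1400 m + 2400 m = 3800 m

3800 m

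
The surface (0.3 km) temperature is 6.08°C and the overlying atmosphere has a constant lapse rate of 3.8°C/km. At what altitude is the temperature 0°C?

1.9 km

Height above start = (6.08 − 0) / 3.8 = 1.6 km
Altitude = 300 m + 1600 m = 1900 m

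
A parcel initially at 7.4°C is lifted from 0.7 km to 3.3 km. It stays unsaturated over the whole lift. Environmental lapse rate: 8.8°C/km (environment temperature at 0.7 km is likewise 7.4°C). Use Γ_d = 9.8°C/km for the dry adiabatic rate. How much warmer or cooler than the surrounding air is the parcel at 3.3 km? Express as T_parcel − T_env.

-2.6°C (parcel cooler than environment)

Parcel:
  700 → 3300 m (dry, 9.8°C/km): ΔT = -9.8 × 2.6 = -25.48°C → T = -18.08°C
Environment:
  700 → 3300 m (environment, 8.8°C/km): ΔT = -8.8 × 2.6 = -22.88°C → T = -15.48°C
T_parcel − T_env = -18.08 − (-15.48) = -2.6°C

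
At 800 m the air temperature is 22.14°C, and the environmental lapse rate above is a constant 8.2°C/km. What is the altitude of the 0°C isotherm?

3500 m

Height above start = (22.14 − 0) / 8.2 = 2.7 km
Altitude = 800 m + 2700 m = 3500 m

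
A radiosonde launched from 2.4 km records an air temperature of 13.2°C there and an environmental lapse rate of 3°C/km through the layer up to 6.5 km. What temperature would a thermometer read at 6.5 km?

2400 → 6500 m (environmental, 3°C/km): ΔT = -3 × 4.1 = -12.3°C → T = 0.9°C

0.9°C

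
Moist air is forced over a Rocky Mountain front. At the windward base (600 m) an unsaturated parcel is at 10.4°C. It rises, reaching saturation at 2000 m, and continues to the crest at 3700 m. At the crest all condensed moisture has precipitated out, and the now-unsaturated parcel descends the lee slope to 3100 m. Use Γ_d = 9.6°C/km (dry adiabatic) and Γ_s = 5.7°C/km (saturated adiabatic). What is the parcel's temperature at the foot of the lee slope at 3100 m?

-6.97°C

From 600 m to 2000 m (dry): cools by 9.6 × 1.4 = 13.44°C, giving -3.04°C.
From 2000 m to 3700 m (saturated): cools by 5.7 × 1.7 = 9.69°C, giving -12.73°C.
From 3700 m to 3100 m (dry descent): warms by 9.6 × 0.6 = 5.76°C, giving -6.97°C.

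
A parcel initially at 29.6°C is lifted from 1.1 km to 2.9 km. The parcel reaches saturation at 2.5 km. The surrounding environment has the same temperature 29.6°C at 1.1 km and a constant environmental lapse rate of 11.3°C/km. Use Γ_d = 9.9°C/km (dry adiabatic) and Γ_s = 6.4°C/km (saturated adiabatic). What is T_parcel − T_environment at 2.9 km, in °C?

+3.92°C (parcel warmer than environment)

Parcel:
  1100–2500 m, dry: Δz = 1.4 km ⇒ ΔT = -13.86°C; T = 15.74°C
  2500–2900 m, saturated: Δz = 0.4 km ⇒ ΔT = -2.56°C; T = 13.18°C
Environment:
  1100–2900 m, environment: Δz = 1.8 km ⇒ ΔT = -20.34°C; T = 9.26°C
T_parcel − T_env = 13.18 − 9.26 = +3.92°C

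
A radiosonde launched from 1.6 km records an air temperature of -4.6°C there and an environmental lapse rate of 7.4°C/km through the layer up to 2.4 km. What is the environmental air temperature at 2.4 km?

-10.52°C

1600–2400 m, environmental: Δz = 0.8 km ⇒ ΔT = -5.92°C; T = -10.52°C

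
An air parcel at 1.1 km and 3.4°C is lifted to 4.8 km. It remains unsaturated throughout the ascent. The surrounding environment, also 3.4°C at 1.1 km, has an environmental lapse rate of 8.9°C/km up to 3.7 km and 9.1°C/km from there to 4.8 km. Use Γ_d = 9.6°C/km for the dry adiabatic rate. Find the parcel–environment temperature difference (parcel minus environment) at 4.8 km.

-2.37°C (parcel cooler than environment)

Parcel:
  1100 → 4800 m (dry, 9.6°C/km): ΔT = -9.6 × 3.7 = -35.52°C → T = -32.12°C
Environment:
  1100 → 3700 m (environment, lower layer, 8.9°C/km): ΔT = -8.9 × 2.6 = -23.14°C → T = -19.74°C
  3700 → 4800 m (environment, upper layer, 9.1°C/km): ΔT = -9.1 × 1.1 = -10.01°C → T = -29.75°C
T_parcel − T_env = -32.12 − (-29.75) = -2.37°C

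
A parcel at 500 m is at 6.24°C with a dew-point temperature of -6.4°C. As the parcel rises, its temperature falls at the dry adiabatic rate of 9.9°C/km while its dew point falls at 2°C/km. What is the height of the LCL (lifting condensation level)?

2100 m

T and T_d converge at 9.9 − 2 = 7.9°C per km
Height above start = (6.24 − (-6.4)) / 7.9 = 1.6 km
LCL altitude = 500 m + 1600 m = 2100 m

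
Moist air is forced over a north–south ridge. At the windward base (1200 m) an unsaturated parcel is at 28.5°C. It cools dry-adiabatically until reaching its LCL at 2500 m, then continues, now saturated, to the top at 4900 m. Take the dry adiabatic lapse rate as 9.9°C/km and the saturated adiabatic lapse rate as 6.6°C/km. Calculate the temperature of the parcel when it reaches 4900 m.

1200 → 2500 m (dry, 9.9°C/km): ΔT = -9.9 × 1.3 = -12.87°C → T = 15.63°C
2500 → 4900 m (saturated, 6.6°C/km): ΔT = -6.6 × 2.4 = -15.84°C → T = -0.21°C

-0.21°C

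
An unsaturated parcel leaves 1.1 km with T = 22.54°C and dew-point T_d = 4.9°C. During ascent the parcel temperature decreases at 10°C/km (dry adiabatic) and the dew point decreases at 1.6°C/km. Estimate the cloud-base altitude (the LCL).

3.2 km

T and T_d converge at 10 − 1.6 = 8.4°C per km
Height above start = (22.54 − 4.9) / 8.4 = 2.1 km
LCL altitude = 1100 m + 2100 m = 3200 m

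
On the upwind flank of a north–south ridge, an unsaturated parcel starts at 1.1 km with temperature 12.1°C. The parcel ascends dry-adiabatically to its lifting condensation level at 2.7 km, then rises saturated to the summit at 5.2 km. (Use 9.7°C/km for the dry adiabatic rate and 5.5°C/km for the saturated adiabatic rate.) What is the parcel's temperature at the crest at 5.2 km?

-17.17°C

1100 → 2700 m (dry, 9.7°C/km): ΔT = -9.7 × 1.6 = -15.52°C → T = -3.42°C
2700 → 5200 m (saturated, 5.5°C/km): ΔT = -5.5 × 2.5 = -13.75°C → T = -17.17°C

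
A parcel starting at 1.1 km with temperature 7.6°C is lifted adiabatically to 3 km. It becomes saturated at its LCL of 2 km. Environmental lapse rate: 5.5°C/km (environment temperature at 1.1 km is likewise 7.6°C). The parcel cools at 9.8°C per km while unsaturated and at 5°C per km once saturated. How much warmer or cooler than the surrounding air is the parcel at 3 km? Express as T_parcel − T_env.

Parcel:
  1100 → 2000 m (dry, 9.8°C/km): ΔT = -9.8 × 0.9 = -8.82°C → T = -1.22°C
  2000 → 3000 m (saturated, 5°C/km): ΔT = -5 × 1 = -5°C → T = -6.22°C
Environment:
  1100 → 3000 m (environment, 5.5°C/km): ΔT = -5.5 × 1.9 = -10.45°C → T = -2.85°C
T_parcel − T_env = -6.22 − (-2.85) = -3.37°C

-3.37°C (parcel cooler than environment)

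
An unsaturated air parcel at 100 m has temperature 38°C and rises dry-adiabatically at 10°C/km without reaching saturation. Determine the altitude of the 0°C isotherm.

Height above start = (38 − 0) / 10 = 3.8 km
Altitude = 100 m + 3800 m = 3900 m

3900 m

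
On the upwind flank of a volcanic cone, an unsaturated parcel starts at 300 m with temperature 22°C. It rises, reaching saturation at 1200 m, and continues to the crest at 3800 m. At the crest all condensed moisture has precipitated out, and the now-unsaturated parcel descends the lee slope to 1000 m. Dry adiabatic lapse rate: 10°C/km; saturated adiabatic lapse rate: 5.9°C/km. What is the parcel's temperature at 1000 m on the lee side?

300 → 1200 m (dry, 10°C/km): ΔT = -10 × 0.9 = -9°C → T = 13°C
1200 → 3800 m (saturated, 5.9°C/km): ΔT = -5.9 × 2.6 = -15.34°C → T = -2.34°C
3800 → 1000 m (dry descent, 10°C/km): ΔT = +10 × 2.8 = +28°C → T = 25.66°C

25.66°C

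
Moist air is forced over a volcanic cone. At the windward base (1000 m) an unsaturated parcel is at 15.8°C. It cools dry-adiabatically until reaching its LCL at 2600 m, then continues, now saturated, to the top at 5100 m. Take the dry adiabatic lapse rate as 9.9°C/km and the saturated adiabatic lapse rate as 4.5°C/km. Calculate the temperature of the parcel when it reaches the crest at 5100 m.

-11.29°C

1000–2600 m, dry: Δz = 1.6 km ⇒ ΔT = -15.84°C; T = -0.04°C
2600–5100 m, saturated: Δz = 2.5 km ⇒ ΔT = -11.25°C; T = -11.29°C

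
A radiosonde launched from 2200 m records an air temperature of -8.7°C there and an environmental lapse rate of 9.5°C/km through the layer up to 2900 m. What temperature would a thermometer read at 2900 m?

-15.35°C

From 2200 m to 2900 m (environmental): cools by 9.5 × 0.7 = 6.65°C, giving -15.35°C.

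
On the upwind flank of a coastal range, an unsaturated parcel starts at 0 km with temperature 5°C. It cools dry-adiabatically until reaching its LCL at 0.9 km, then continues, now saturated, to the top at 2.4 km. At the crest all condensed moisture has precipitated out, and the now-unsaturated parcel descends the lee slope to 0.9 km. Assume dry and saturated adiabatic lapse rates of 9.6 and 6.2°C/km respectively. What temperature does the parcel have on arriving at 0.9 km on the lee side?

From 0 m to 900 m (dry): cools by 9.6 × 0.9 = 8.64°C, giving -3.64°C.
From 900 m to 2400 m (saturated): cools by 6.2 × 1.5 = 9.3°C, giving -12.94°C.
From 2400 m to 900 m (dry descent): warms by 9.6 × 1.5 = 14.4°C, giving 1.46°C.

1.46°C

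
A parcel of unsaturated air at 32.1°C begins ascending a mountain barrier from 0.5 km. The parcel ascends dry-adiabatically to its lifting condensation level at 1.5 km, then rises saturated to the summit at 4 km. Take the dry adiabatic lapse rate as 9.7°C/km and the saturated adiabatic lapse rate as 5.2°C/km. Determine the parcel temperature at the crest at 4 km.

9.4°C

Dry to 1500 m: -9.7 × 1 km = -9.7°C, so T = 22.4°C.
Saturated to 4000 m: -5.2 × 2.5 km = -13°C, so T = 9.4°C.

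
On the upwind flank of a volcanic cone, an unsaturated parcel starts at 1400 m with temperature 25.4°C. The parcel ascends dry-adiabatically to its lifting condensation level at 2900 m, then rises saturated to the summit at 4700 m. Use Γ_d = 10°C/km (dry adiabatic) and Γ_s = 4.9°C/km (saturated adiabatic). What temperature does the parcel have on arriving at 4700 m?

1.58°C

1400–2900 m, dry: Δz = 1.5 km ⇒ ΔT = -15°C; T = 10.4°C
2900–4700 m, saturated: Δz = 1.8 km ⇒ ΔT = -8.82°C; T = 1.58°C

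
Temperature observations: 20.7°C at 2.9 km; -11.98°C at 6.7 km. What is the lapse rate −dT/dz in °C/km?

8.6°C/km

Γ = −ΔT/Δz = (20.7 − (-11.98)) / (6700 − 2900) m
  = 32.68°C / 3.8 km = 8.6°C/km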